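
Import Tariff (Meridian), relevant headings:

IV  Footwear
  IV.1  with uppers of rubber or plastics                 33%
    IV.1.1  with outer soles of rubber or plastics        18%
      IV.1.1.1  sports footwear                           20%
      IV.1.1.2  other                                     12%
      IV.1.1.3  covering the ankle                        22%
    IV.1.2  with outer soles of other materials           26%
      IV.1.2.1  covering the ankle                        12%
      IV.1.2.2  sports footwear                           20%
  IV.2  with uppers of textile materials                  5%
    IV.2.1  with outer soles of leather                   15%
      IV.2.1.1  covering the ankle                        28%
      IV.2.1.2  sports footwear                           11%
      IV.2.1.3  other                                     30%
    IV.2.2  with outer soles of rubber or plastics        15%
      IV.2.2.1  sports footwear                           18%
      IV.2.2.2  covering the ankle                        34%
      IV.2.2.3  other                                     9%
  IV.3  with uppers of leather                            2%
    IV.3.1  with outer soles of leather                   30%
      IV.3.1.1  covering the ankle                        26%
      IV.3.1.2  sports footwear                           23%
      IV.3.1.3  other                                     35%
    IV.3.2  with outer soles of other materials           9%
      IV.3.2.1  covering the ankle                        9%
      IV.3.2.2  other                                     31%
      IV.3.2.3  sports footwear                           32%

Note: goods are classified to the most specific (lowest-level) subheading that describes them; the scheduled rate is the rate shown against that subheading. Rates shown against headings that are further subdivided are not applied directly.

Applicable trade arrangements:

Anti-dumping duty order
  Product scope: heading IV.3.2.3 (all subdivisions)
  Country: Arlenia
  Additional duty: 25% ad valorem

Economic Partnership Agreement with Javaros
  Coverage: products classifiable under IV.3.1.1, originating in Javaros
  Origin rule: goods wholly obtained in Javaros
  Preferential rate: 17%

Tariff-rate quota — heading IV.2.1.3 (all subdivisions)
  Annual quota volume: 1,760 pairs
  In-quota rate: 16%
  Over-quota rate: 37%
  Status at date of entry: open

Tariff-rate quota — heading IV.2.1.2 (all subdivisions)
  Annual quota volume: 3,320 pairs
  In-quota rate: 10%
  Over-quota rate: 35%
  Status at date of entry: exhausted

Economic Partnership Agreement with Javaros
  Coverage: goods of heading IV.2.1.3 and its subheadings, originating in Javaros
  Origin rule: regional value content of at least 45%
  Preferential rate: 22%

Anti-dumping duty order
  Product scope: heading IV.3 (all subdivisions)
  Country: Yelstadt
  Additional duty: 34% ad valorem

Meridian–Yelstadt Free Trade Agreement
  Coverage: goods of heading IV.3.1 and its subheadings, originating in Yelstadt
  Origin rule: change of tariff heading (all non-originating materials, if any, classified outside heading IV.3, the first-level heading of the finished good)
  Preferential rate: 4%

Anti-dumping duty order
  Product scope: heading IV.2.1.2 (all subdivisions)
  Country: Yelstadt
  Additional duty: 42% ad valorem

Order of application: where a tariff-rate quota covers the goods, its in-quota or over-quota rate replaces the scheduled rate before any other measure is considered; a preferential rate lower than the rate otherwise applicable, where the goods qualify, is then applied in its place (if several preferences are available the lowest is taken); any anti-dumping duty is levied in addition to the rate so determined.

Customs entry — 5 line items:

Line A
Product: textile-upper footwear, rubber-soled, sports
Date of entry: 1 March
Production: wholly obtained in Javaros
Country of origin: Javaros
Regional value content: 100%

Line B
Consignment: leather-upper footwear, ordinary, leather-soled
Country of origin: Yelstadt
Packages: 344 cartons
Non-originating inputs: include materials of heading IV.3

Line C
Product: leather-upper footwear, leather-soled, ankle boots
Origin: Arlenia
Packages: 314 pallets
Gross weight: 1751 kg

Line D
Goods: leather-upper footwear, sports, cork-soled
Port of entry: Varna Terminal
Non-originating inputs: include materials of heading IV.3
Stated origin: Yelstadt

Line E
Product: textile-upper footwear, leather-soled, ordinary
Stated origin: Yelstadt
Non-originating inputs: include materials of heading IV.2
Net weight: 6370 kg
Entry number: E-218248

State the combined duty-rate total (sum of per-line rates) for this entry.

Line A: textile-upper → IV.2; rubber-soled → IV.2.2; sports → IV.2.2.1. Scheduled 18%. Javaros agreement on IV.3.1.1: IV.2.2.1 not covered; Javaros agreement on IV.2.1.3: IV.2.2.1 not covered. → 18%.
Line B: leather-upper → IV.3; leather-soled → IV.3.1; ordinary → IV.3.1.3. Scheduled 35%. Yelstadt agreement on IV.3.1: CTH not met; anti-dumping (Yelstadt, IV.3): +34%; total 35% + 34% = 69%. → 69%.
Line C: leather-upper → IV.3; leather-soled → IV.3.1; ankle boots → IV.3.1.1. Scheduled 26%. No special measure applies. → 26%.
Line D: leather-upper → IV.3; cork-soled → IV.3.2; sports → IV.3.2.3. Scheduled 32%. Yelstadt agreement on IV.3.1: IV.3.2.3 not covered; anti-dumping (Yelstadt, IV.3): +34%; total 32% + 34% = 66%. → 66%.
Line E: textile-upper → IV.2; leather-soled → IV.2.1; ordinary → IV.2.1.3. Scheduled 30%. quota on IV.2.1.3 open → in-quota 16%; Yelstadt agreement on IV.3.1: IV.2.1.3 not covered. → 16%.
Sum: 18% + 69% + 26% + 66% + 16% = 195%.

195%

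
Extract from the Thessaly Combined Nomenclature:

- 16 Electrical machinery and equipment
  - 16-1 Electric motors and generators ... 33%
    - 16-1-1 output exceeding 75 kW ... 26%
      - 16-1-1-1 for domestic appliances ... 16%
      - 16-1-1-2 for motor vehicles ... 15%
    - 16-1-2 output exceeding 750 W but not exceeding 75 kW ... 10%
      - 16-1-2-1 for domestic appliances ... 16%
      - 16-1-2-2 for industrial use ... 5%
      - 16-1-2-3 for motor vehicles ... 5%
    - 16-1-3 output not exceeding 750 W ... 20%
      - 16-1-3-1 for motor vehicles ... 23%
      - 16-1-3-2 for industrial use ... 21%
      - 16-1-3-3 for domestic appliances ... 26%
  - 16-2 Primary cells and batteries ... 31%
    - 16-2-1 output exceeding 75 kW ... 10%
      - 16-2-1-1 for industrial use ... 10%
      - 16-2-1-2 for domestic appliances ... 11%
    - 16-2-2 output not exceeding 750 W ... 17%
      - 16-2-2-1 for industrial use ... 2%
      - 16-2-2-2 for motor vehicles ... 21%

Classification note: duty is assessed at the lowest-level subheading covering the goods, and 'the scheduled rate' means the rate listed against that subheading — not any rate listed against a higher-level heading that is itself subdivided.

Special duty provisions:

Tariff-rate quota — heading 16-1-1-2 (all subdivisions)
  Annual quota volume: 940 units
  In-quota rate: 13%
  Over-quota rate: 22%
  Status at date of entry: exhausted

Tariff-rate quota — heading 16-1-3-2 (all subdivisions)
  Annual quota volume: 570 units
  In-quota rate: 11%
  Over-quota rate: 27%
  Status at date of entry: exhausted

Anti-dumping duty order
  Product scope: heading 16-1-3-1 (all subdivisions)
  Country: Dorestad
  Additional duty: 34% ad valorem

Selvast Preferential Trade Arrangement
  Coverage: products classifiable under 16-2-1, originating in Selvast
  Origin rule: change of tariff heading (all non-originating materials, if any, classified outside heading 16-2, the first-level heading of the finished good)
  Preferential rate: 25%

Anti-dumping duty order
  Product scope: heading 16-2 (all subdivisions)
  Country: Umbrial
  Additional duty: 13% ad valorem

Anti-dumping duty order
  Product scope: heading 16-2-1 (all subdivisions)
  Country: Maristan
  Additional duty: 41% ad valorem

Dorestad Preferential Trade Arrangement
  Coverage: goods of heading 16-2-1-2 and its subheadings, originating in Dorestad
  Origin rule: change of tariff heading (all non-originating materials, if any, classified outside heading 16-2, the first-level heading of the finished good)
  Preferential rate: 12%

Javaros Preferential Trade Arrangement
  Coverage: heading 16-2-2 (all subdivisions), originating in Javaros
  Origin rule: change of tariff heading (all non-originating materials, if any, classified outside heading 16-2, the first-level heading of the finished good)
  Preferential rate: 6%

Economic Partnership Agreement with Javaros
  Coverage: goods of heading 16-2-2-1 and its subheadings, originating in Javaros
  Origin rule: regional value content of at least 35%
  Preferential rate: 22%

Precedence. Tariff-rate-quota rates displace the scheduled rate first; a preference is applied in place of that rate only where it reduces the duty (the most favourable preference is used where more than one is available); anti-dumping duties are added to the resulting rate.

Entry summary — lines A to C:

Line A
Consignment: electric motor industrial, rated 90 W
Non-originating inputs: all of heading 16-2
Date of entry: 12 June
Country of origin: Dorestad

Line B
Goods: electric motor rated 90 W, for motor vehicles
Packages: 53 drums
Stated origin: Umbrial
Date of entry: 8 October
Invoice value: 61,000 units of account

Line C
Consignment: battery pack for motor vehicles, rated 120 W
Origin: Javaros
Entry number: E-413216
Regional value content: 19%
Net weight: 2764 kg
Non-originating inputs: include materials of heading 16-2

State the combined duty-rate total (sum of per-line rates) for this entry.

71%

Line A: electric motor → 16-1; rated 90 W → 16-1-3; industrial → 16-1-3-2. Scheduled 21%. quota on 16-1-3-2 exhausted → over-quota 27%; Dorestad agreement on 16-2-1-2: 16-1-3-2 not covered. → 27%.
Line B: electric motor → 16-1; rated 90 W → 16-1-3; for motor vehicles → 16-1-3-1. Scheduled 23%. No special measure applies. → 23%.
Line C: battery pack → 16-2; rated 120 W → 16-2-2; for motor vehicles → 16-2-2-2. Scheduled 21%. Javaros agreement on 16-2-2: CTH not met; Javaros agreement on 16-2-2-1: 16-2-2-2 not covered. → 21%.
Sum: 27% + 23% + 21% = 71%.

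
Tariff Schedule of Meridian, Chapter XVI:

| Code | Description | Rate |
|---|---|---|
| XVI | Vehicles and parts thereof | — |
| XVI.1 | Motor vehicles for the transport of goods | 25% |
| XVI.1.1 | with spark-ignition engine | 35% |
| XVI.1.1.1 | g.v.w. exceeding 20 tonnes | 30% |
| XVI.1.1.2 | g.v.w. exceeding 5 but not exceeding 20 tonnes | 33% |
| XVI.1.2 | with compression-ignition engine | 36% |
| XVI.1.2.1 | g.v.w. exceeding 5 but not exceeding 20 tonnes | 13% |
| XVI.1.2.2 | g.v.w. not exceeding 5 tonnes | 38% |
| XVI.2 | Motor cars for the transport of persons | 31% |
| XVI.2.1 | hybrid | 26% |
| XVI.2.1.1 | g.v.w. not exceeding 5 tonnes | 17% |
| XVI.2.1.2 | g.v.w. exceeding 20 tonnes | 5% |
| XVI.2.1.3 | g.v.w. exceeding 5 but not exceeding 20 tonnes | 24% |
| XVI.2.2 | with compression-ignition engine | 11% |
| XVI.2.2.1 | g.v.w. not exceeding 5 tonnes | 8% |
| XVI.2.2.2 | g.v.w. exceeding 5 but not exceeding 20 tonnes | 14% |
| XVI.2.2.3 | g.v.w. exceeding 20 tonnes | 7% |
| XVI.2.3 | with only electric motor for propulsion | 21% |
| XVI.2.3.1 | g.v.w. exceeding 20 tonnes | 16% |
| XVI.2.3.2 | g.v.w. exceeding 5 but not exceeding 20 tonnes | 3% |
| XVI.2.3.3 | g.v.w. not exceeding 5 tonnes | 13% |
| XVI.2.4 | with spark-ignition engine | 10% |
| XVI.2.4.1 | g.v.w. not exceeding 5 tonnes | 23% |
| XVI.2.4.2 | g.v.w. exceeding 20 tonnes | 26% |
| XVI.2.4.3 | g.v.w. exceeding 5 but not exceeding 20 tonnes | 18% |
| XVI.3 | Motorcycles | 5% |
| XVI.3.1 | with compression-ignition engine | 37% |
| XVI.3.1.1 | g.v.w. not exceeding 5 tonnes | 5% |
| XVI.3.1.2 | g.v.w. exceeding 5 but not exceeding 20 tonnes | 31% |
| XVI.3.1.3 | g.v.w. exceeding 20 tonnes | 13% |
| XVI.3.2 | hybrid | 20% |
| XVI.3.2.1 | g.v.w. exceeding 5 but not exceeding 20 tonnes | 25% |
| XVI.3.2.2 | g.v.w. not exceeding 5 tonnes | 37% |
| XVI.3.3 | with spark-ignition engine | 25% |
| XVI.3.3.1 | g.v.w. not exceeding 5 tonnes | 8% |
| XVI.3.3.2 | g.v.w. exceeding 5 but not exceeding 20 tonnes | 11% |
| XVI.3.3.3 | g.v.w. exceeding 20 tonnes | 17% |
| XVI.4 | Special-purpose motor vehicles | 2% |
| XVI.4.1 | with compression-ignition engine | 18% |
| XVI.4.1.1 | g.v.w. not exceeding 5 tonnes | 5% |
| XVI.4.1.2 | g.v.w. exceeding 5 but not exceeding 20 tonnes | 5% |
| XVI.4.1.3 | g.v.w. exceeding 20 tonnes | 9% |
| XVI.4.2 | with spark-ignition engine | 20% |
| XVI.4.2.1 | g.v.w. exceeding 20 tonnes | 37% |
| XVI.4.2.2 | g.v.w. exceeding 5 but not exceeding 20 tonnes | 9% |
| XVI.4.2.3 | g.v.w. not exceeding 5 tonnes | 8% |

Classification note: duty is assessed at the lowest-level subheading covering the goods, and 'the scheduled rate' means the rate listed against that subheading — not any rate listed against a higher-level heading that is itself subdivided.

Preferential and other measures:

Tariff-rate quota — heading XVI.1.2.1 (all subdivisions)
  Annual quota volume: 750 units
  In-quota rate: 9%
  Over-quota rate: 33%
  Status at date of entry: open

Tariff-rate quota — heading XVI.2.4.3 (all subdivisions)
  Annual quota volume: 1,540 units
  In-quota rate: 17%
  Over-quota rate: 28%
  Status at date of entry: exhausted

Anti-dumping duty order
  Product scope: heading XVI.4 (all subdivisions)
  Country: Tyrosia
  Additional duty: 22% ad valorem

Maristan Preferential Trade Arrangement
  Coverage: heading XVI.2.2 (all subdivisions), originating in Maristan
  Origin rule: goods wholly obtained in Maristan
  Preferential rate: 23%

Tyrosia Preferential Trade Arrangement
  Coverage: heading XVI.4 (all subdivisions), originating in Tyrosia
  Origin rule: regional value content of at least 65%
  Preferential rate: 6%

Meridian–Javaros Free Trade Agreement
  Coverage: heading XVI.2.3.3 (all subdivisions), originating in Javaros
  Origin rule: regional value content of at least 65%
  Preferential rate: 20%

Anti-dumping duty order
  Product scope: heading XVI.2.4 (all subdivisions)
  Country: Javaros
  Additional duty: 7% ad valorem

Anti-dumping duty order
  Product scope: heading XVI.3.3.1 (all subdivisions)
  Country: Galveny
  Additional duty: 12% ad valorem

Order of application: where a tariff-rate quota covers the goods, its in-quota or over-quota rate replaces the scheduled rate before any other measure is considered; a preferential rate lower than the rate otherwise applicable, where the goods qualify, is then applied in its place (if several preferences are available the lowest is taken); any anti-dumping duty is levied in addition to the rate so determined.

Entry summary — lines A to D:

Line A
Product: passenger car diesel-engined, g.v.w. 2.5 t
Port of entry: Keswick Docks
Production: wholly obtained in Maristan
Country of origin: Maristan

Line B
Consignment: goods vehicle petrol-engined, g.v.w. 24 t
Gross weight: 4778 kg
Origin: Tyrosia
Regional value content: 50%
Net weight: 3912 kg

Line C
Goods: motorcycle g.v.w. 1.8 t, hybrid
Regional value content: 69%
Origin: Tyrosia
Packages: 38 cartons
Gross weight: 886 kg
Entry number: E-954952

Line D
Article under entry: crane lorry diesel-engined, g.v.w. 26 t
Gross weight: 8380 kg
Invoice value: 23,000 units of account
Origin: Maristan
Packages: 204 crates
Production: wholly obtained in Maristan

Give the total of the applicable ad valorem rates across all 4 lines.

84%

Line A: passenger car → XVI.2; diesel-engined → XVI.2.2; g.v.w. 2.5 t → XVI.2.2.1. Scheduled 8%. Maristan agreement on XVI.2.2: wholly obtained → 23% available; preference 23% not lower than 8% → no reduction. → 8%.
Line B: goods vehicle → XVI.1; petrol-engined → XVI.1.1; g.v.w. 24 t → XVI.1.1.1. Scheduled 30%. Tyrosia agreement on XVI.4: XVI.1.1.1 not covered. → 30%.
Line C: motorcycle → XVI.3; hybrid → XVI.3.2; g.v.w. 1.8 t → XVI.3.2.2. Scheduled 37%. Tyrosia agreement on XVI.4: XVI.3.2.2 not covered. → 37%.
Line D: crane lorry → XVI.4; diesel-engined → XVI.4.1; g.v.w. 26 t → XVI.4.1.3. Scheduled 9%. Maristan agreement on XVI.2.2: XVI.4.1.3 not covered. → 9%.
Sum: 8% + 30% + 37% + 9% = 84%.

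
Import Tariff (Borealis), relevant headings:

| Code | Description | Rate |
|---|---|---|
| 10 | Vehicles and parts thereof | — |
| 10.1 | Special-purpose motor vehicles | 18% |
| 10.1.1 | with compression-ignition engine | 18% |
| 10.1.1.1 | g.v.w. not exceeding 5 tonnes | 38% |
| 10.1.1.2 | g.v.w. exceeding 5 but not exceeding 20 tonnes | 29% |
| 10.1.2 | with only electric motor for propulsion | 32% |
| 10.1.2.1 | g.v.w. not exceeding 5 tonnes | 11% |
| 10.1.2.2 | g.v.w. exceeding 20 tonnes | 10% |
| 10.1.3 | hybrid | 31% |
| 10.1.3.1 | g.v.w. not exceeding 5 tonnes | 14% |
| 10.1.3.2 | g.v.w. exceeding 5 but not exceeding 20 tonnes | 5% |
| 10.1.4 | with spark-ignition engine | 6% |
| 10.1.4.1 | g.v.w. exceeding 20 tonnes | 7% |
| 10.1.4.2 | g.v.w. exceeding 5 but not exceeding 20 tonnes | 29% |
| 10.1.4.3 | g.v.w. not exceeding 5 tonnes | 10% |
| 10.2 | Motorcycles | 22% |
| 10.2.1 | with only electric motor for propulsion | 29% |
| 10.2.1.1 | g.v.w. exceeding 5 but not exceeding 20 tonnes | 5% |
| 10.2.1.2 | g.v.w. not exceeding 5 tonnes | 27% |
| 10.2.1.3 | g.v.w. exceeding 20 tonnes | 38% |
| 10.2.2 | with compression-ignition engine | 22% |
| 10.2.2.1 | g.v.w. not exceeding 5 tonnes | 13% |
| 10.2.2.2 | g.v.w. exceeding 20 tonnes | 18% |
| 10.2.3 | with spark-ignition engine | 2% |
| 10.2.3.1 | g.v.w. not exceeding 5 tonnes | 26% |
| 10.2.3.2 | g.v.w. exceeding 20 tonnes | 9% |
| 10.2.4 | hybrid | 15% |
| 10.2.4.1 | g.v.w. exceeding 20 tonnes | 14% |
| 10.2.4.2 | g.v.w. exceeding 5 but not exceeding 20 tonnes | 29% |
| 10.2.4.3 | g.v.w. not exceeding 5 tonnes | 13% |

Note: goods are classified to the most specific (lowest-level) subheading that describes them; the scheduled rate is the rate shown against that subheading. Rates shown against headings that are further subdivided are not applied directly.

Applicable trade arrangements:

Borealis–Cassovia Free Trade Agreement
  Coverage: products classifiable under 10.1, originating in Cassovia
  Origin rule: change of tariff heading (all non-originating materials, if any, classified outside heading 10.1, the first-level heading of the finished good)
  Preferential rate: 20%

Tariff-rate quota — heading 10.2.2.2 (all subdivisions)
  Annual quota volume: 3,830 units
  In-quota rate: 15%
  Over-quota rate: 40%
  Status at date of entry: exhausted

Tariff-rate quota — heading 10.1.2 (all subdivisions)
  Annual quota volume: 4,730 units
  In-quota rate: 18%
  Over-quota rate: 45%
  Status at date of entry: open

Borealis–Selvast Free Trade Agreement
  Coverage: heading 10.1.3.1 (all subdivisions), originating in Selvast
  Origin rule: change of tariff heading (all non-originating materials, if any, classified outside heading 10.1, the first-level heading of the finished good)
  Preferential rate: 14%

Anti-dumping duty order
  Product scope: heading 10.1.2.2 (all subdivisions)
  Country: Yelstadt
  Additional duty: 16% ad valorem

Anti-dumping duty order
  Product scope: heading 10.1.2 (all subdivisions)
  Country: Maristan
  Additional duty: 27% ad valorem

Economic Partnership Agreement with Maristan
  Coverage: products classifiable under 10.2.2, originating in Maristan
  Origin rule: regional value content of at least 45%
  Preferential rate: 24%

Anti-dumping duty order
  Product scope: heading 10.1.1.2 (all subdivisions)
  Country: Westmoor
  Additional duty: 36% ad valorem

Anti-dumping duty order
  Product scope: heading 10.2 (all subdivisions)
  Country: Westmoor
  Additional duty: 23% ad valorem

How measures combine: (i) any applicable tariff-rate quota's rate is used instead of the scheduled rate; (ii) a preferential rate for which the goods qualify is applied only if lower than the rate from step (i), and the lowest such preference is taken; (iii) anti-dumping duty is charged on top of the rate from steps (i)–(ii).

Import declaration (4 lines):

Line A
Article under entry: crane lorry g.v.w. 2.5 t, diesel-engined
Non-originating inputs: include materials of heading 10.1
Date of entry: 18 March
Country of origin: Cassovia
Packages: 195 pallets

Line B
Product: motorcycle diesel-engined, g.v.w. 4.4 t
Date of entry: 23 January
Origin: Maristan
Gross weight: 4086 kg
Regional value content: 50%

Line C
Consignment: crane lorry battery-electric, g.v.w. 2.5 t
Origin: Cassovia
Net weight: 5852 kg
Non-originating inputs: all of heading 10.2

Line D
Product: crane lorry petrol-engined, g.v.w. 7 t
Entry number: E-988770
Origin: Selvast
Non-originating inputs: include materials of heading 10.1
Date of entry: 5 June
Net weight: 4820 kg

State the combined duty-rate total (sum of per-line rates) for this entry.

Line A: crane lorry → 10.1; diesel-engined → 10.1.1; g.v.w. 2.5 t → 10.1.1.1. Scheduled 38%. Cassovia agreement on 10.1: CTH not met. → 38%.
Line B: motorcycle → 10.2; diesel-engined → 10.2.2; g.v.w. 4.4 t → 10.2.2.1. Scheduled 13%. Maristan agreement on 10.2.2: RVC ≥ 45% → 24% available; preference 24% not lower than 13% → no reduction. → 13%.
Line C: crane lorry → 10.1; battery-electric → 10.1.2; g.v.w. 2.5 t → 10.1.2.1. Scheduled 11%. quota on 10.1.2 open → in-quota 18%; Cassovia agreement on 10.1: CTH met → 20% available; preference 20% not lower than 18% → no reduction. → 18%.
Line D: crane lorry → 10.1; petrol-engined → 10.1.4; g.v.w. 7 t → 10.1.4.2. Scheduled 29%. Selvast agreement on 10.1.3.1: 10.1.4.2 not covered. → 29%.
Sum: 38% + 13% + 18% + 29% = 98%.

98%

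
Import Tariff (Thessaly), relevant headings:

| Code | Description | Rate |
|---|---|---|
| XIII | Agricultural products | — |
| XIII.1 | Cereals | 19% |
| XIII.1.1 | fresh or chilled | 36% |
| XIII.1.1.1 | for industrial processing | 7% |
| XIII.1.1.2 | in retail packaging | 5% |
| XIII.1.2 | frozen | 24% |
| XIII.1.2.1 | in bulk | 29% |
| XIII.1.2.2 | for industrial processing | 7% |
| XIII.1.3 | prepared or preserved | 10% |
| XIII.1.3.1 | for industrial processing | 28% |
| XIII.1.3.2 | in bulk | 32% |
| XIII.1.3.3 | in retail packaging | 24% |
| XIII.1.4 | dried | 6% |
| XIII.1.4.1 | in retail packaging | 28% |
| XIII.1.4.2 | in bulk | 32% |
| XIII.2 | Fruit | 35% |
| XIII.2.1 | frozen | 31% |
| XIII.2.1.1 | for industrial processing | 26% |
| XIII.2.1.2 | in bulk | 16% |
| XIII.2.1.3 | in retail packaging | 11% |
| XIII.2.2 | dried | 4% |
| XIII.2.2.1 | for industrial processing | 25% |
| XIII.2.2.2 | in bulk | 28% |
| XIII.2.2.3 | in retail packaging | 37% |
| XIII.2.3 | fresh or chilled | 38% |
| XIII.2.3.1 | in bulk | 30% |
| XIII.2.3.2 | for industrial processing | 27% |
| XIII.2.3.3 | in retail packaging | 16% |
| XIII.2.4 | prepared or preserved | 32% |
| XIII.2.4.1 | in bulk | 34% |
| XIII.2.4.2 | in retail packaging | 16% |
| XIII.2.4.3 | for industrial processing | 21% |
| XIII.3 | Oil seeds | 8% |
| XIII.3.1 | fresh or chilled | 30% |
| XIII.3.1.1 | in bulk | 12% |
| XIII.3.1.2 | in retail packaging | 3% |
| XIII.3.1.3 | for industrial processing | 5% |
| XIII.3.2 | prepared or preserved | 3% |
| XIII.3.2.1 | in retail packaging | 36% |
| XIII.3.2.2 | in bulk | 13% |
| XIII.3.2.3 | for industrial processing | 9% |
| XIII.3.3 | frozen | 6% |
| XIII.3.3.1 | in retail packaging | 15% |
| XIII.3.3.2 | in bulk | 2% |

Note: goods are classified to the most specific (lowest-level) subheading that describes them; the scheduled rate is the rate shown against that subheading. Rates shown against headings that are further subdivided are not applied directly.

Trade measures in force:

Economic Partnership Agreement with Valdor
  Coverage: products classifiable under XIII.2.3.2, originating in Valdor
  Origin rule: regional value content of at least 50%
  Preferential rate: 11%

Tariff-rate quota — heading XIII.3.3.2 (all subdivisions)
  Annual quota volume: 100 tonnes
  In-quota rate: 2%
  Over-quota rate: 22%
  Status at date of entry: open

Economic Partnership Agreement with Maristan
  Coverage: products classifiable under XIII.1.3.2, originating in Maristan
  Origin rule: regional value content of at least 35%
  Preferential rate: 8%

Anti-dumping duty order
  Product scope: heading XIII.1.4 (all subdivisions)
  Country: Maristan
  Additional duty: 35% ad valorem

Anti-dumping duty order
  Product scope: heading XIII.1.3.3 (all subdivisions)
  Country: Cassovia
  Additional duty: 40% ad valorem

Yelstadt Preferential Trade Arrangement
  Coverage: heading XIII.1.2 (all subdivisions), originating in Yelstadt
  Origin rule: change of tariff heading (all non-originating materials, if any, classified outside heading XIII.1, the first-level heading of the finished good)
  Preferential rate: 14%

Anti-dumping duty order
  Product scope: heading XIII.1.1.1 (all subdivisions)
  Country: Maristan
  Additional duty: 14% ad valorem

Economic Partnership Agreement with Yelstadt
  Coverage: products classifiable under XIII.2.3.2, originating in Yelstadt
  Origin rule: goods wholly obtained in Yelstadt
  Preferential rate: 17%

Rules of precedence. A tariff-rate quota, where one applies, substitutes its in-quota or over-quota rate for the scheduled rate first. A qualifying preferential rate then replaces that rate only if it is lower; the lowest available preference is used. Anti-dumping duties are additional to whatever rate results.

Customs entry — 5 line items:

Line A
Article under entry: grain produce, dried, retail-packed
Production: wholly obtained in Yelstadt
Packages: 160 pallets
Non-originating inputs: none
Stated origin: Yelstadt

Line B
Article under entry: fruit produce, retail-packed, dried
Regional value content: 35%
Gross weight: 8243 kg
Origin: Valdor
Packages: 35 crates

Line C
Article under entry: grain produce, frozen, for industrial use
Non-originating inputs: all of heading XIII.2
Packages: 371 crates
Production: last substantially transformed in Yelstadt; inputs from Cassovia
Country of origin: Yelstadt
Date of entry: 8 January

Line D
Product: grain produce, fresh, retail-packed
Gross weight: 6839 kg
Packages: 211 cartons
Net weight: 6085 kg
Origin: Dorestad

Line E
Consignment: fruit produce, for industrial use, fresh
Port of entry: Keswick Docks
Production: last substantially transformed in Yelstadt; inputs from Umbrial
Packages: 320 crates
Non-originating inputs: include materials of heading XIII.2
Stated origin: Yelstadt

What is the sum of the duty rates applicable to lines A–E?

104%

Line A: grain → XIII.1; dried → XIII.1.4; retail-packed → XIII.1.4.1. Scheduled 28%. Yelstadt agreement on XIII.1.2: XIII.1.4.1 not covered; Yelstadt agreement on XIII.2.3.2: XIII.1.4.1 not covered. → 28%.
Line B: fruit → XIII.2; dried → XIII.2.2; retail-packed → XIII.2.2.3. Scheduled 37%. Valdor agreement on XIII.2.3.2: XIII.2.2.3 not covered. → 37%.
Line C: grain → XIII.1; frozen → XIII.1.2; for industrial use → XIII.1.2.2. Scheduled 7%. Yelstadt agreement on XIII.1.2: CTH met → 14% available; Yelstadt agreement on XIII.2.3.2: XIII.1.2.2 not covered; preference 14% not lower than 7% → no reduction. → 7%.
Line D: grain → XIII.1; fresh → XIII.1.1; retail-packed → XIII.1.1.2. Scheduled 5%. No special measure applies. → 5%.
Line E: fruit → XIII.2; fresh → XIII.2.3; for industrial use → XIII.2.3.2. Scheduled 27%. Yelstadt agreement on XIII.1.2: XIII.2.3.2 not covered; Yelstadt agreement on XIII.2.3.2: not wholly obtained. → 27%.
Sum: 28% + 37% + 7% + 5% + 27% = 104%.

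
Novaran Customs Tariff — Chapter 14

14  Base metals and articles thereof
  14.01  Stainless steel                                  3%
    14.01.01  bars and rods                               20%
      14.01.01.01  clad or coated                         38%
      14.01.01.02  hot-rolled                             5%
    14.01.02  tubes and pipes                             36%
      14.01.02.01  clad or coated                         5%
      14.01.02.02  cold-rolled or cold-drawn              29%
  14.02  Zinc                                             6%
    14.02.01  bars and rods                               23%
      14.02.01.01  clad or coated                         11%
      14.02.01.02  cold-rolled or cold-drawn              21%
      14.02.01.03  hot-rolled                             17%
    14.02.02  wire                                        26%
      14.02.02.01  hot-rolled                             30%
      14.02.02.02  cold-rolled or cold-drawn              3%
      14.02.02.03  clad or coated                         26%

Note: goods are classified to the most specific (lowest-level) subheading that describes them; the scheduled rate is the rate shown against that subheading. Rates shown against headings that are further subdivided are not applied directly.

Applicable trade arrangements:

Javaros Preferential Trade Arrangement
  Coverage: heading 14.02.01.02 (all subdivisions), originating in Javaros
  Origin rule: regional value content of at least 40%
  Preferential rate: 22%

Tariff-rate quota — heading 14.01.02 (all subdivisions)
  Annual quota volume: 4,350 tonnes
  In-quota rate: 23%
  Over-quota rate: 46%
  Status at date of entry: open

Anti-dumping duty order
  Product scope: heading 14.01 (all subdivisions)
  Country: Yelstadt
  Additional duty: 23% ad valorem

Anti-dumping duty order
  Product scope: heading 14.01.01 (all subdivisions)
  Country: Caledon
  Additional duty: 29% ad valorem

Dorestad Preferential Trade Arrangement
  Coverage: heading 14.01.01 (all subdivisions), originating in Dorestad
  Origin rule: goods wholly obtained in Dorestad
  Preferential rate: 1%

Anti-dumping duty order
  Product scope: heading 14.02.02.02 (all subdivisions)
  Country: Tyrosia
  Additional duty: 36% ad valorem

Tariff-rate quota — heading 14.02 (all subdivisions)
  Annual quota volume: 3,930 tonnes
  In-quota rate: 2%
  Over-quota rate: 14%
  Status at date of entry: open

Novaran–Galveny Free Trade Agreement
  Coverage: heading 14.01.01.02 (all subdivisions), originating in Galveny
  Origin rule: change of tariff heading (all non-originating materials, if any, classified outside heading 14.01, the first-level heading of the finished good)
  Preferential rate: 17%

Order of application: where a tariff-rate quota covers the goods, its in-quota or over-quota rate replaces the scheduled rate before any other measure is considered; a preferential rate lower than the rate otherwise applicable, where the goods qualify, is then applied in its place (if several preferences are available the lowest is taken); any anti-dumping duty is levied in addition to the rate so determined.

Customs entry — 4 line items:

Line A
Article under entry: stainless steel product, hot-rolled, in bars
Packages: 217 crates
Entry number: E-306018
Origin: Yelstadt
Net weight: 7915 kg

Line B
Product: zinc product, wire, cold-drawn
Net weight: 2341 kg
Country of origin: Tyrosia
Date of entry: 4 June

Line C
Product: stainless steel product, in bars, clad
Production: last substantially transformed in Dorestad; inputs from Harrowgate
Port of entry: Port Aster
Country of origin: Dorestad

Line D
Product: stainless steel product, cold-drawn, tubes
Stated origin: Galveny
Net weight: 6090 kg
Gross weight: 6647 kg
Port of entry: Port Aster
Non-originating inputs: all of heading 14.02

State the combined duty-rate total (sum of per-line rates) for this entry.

Line A: stainless steel → 14.01; in bars → 14.01.01; hot-rolled → 14.01.01.02. Scheduled 5%. anti-dumping (Yelstadt, 14.01): +23%; total 5% + 23% = 28%. → 28%.
Line B: zinc → 14.02; wire → 14.02.02; cold-drawn → 14.02.02.02. Scheduled 3%. quota on 14.02 open → in-quota 2%; anti-dumping (Tyrosia, 14.02.02.02): +36%; total 2% + 36% = 38%. → 38%.
Line C: stainless steel → 14.01; in bars → 14.01.01; clad → 14.01.01.01. Scheduled 38%. Dorestad agreement on 14.01.01: not wholly obtained. → 38%.
Line D: stainless steel → 14.01; tubes → 14.01.02; cold-drawn → 14.01.02.02. Scheduled 29%. quota on 14.01.02 open → in-quota 23%; Galveny agreement on 14.01.01.02: 14.01.02.02 not covered. → 23%.
Sum: 28% + 38% + 38% + 23% = 127%.

127%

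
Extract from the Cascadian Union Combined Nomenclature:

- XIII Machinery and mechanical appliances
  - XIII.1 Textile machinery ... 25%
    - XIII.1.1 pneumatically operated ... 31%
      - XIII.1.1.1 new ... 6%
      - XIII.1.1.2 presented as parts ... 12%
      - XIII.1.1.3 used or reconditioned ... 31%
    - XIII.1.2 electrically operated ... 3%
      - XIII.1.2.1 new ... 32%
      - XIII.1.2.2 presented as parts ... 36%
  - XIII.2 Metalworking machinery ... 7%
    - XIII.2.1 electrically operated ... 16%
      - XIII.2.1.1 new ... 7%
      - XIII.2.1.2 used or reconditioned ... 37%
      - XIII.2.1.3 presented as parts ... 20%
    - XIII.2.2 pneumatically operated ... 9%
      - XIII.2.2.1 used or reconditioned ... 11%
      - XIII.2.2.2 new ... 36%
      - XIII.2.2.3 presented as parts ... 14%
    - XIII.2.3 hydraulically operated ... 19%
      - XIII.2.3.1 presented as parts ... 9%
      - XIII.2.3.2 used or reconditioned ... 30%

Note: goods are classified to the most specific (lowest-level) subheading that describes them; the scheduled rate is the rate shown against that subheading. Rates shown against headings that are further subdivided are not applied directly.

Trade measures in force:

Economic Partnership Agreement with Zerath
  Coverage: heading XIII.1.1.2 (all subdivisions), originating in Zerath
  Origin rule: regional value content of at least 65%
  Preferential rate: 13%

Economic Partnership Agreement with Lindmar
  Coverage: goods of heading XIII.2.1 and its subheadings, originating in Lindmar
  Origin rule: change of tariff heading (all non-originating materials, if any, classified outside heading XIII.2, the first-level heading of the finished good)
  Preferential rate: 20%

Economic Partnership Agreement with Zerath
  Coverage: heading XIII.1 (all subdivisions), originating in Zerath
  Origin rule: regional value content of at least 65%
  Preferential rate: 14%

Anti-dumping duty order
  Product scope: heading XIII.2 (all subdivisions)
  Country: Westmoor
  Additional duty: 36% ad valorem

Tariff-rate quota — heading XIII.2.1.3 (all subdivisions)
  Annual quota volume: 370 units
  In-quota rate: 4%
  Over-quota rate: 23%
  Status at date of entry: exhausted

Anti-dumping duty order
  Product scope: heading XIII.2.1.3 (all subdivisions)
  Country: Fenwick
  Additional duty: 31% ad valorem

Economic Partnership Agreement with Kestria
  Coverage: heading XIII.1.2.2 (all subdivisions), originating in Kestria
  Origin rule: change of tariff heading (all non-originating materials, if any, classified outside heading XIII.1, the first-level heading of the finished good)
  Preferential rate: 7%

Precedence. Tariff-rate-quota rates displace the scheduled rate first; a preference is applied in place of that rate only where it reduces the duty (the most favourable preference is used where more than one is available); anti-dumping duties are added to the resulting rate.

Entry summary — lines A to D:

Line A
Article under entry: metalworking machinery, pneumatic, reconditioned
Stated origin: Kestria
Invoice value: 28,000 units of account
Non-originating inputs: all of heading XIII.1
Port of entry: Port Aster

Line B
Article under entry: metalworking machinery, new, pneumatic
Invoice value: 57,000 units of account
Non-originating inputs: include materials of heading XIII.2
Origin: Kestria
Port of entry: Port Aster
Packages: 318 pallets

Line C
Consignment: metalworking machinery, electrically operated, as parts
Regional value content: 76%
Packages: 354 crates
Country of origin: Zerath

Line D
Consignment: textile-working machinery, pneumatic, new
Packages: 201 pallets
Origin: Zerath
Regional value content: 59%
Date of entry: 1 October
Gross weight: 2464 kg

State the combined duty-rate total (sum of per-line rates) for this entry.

Line A: metalworking → XIII.2; pneumatic → XIII.2.2; reconditioned → XIII.2.2.1. Scheduled 11%. Kestria agreement on XIII.1.2.2: XIII.2.2.1 not covered. → 11%.
Line B: metalworking → XIII.2; pneumatic → XIII.2.2; new → XIII.2.2.2. Scheduled 36%. Kestria agreement on XIII.1.2.2: XIII.2.2.2 not covered. → 36%.
Line C: metalworking → XIII.2; electrically operated → XIII.2.1; as parts → XIII.2.1.3. Scheduled 20%. quota on XIII.2.1.3 exhausted → over-quota 23%; Zerath agreement on XIII.1.1.2: XIII.2.1.3 not covered; Zerath agreement on XIII.1: XIII.2.1.3 not covered. → 23%.
Line D: textile-working → XIII.1; pneumatic → XIII.1.1; new → XIII.1.1.1. Scheduled 6%. Zerath agreement on XIII.1.1.2: XIII.1.1.1 not covered; Zerath agreement on XIII.1: RVC < 65%. → 6%.
Sum: 11% + 36% + 23% + 6% = 76%.

76%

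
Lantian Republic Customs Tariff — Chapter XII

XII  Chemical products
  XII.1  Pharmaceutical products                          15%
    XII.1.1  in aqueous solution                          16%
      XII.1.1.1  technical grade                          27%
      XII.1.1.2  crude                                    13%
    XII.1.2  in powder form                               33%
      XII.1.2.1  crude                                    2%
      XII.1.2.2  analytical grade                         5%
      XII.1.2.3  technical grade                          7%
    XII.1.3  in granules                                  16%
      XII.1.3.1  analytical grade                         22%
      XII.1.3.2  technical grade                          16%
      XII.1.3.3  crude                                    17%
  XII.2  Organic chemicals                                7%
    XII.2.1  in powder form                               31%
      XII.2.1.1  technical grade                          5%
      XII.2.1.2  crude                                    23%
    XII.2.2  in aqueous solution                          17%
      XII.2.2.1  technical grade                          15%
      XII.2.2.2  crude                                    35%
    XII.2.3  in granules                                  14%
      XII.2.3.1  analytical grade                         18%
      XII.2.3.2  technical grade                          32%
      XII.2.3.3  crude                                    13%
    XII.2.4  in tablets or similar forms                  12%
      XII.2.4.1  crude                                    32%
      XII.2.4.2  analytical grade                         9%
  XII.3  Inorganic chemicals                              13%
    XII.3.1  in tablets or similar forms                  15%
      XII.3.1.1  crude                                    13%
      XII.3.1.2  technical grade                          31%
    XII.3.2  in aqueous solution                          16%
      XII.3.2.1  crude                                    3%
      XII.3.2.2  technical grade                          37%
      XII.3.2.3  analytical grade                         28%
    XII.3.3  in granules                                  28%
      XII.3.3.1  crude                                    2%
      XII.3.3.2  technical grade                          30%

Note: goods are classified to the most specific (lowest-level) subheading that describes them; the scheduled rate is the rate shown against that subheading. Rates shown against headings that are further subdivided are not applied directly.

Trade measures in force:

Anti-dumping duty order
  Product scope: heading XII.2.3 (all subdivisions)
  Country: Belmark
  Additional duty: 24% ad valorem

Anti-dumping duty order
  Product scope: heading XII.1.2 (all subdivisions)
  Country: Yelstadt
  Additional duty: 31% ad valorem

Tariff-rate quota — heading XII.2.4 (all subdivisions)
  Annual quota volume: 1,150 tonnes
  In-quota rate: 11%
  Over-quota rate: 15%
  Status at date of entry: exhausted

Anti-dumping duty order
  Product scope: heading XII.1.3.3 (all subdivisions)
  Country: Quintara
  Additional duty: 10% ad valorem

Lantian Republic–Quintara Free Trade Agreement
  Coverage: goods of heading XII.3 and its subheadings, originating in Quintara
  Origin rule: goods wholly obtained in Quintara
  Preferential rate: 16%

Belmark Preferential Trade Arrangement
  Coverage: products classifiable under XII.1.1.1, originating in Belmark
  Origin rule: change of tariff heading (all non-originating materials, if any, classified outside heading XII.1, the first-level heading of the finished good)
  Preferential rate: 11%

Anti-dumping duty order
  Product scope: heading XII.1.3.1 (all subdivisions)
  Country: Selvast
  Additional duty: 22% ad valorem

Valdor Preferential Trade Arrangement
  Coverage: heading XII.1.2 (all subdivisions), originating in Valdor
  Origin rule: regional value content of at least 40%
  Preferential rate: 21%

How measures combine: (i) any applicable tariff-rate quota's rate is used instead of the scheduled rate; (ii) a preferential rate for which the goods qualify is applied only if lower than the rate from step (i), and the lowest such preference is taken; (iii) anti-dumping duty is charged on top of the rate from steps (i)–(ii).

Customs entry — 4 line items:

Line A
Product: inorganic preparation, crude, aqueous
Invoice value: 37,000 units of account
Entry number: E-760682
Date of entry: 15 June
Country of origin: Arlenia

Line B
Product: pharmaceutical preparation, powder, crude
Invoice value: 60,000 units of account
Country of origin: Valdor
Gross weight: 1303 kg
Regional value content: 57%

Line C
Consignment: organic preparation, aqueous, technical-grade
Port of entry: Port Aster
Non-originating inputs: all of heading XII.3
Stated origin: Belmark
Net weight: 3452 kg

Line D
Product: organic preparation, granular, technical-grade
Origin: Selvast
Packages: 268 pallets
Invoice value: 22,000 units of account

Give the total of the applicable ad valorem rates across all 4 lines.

52%

Line A: inorganic → XII.3; aqueous → XII.3.2; crude → XII.3.2.1. Scheduled 3%. No special measure applies. → 3%.
Line B: pharmaceutical → XII.1; powder → XII.1.2; crude → XII.1.2.1. Scheduled 2%. Valdor agreement on XII.1.2: RVC ≥ 40% → 21% available; preference 21% not lower than 2% → no reduction. → 2%.
Line C: organic → XII.2; aqueous → XII.2.2; technical-grade → XII.2.2.1. Scheduled 15%. Belmark agreement on XII.1.1.1: XII.2.2.1 not covered. → 15%.
Line D: organic → XII.2; granular → XII.2.3; technical-grade → XII.2.3.2. Scheduled 32%. No special measure applies. → 32%.
Sum: 3% + 2% + 15% + 32% = 52%.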